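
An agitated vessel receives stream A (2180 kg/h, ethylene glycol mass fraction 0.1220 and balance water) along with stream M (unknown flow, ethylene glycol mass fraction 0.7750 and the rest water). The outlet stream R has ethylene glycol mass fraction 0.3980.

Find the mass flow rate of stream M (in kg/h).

1596 kg/h

Let M be the unknown flow. Total out = 2180 + M.
ethylene glycol balance: 265.96 + 0.775·M = 0.398·(2180 + M)
(0.775 − 0.398)·M = 0.398×2180 − 265.96 = 601.68
M = 601.68 / 0.377 = 1596 kg/h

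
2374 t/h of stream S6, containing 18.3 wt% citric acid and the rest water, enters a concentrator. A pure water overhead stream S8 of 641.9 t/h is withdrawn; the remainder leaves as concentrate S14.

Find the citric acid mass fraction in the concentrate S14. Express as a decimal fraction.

0.2508

citric acid is not removed: 2374×0.183 = 434.44 t/h of citric acid enters S14.
Concentrate = 2374 − 641.9 = 1732.1 t/h.
Mass fraction = 434.44/1732.1 = 0.2508.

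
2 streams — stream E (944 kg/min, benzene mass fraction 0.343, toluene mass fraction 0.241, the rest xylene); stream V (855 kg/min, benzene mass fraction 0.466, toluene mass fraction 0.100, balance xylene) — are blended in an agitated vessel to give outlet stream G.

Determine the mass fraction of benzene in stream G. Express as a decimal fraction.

Total flow out = 944 + 855 = 1799 kg/min.
benzene in = 944×0.343 + 855×0.466 = 722.22 kg/min.
benzene mass fraction in G = 722.22/1799 = 0.401.

0.401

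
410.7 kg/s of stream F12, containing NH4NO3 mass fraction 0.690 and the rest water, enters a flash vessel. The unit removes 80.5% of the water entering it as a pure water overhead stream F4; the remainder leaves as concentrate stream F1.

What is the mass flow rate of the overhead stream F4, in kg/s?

102.5 kg/s

water entering = 410.7×0.310 = 127.32 kg/s; overhead removed = 0.805×127.32 = 102.49 kg/s.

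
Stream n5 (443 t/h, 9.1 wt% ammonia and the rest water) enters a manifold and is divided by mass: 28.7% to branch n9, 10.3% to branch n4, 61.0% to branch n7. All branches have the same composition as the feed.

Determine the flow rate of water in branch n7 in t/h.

245.6 t/h

Branch n7 total = 0.610×443 = 270.23 t/h.
water in n7 = 0.909×270.23 = 245.64 t/h.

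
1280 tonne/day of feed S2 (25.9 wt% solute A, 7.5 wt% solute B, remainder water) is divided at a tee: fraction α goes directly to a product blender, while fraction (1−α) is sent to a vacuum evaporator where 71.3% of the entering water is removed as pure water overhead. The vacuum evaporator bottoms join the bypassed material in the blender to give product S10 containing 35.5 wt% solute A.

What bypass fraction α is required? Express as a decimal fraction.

All 1280×0.259 = 331.52 tonne/day of solute A reaches S10, so S10 = 331.52/0.355 = 933.86 tonne/day and vapour = 346.14 tonne/day.
The evaporator receives (1−α)·1280 of feed at 0.666 water and removes 0.713 of that water:
0.713×0.666×(1−α)×1280 = 346.14
(1−α) = 346.14/607.82 = 0.5695;  α = 0.4305.

0.431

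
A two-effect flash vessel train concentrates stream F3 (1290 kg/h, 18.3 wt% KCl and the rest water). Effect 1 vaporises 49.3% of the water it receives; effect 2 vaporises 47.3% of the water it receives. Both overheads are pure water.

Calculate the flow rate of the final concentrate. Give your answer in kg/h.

517.7 kg/h

water in feed = 1290×0.817 = 1053.9 kg/h.
After stage 1: water left = (1−0.493)×1053.9 = 534.34; stream total = 770.41 kg/h.
After stage 2: water left = (1−0.473)×534.34 = 281.6; final concentrate = 517.67 kg/h.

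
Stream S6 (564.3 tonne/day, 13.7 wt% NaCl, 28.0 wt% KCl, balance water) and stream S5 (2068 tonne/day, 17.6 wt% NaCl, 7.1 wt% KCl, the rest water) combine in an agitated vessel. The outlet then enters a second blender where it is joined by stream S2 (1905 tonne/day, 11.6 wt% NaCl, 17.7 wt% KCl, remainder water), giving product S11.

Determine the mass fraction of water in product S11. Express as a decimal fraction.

Overall, product flow = 4537.3 tonne/day.
water in = 564.3×0.583 + 2068×0.753 + 1905×0.707 = 3233 tonne/day.
water fraction in S11 = 0.713.

0.713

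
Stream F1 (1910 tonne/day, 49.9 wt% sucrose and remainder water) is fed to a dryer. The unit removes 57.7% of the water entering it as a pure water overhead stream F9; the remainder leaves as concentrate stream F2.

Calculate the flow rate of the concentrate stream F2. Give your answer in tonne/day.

water entering = 1910×0.501 = 956.91 tonne/day; overhead removed = 0.577×956.91 = 552.14 tonne/day.
Concentrate = 1910 − 552.14 = 1357.9 tonne/day.

1358 tonne/day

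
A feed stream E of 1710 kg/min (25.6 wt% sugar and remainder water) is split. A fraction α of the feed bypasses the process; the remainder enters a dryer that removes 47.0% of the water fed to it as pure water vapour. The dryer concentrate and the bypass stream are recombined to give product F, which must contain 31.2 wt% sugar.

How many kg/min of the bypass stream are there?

All 1710×0.256 = 437.76 kg/min of sugar reaches F, so F = 437.76/0.312 = 1403.1 kg/min and vapour = 306.92 kg/min.
The evaporator receives (1−α)·1710 of feed at 0.744 water and removes 0.470 of that water:
0.470×0.744×(1−α)×1710 = 306.92
(1−α) = 306.92/597.95 = 0.5133;  α = 0.4867.
Bypass flow = 0.4867×1710 = 832.27 kg/min.

832.3 kg/min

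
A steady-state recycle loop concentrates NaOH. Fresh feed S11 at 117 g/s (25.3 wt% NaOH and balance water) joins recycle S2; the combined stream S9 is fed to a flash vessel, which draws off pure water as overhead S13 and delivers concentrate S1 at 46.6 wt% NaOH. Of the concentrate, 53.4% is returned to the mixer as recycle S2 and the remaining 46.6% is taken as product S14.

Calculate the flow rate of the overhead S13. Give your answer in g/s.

53.48 g/s

Overall NaOH balance (none leaves overhead): NaOH in fresh feed = NaOH in product, i.e. 117×0.253 = (1−0.534)·S1·0.466.
S1 = 29.601/(0.466×0.466) = 136.31 g/s.
Recycle S2 = 0.534×136.31 = 72.791 g/s.
Combined feed S9 = 117 + 72.791 = 189.79 g/s.
Overhead S13 = S9 − S1 = 189.79 − 136.31 = 53.479 g/s.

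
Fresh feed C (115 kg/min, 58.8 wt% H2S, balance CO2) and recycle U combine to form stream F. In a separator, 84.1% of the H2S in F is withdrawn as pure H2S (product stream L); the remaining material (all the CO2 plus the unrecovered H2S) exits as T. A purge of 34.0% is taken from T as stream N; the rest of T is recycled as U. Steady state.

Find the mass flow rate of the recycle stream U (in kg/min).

99.9 kg/min

CO2 enters only via C and leaves only via the purge: 115×0.412 = 0.340×(CO2 in T), and the separator passes all CO2, so CO2 in F = CO2 in T = 139.35 kg/min.
H2S in F: m_A = 115×0.588 + (1−0.340)·(1−0.841)·m_A, so m_A = 67.62/0.8951 = 75.548 kg/min.
T = (1−0.841)×75.548 + 139.35 = 151.37 kg/min.
Recycle U = (1−0.340)×151.37 = 99.901 kg/min.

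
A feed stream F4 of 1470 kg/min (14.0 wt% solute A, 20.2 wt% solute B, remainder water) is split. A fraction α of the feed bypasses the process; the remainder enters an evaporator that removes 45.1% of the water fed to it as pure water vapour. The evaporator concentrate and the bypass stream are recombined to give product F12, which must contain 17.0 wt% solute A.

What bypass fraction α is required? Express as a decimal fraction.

All 1470×0.140 = 205.8 kg/min of solute A reaches F12, so F12 = 205.8/0.170 = 1210.6 kg/min and vapour = 259.41 kg/min.
The evaporator receives (1−α)·1470 of feed at 0.658 water and removes 0.451 of that water:
0.451×0.658×(1−α)×1470 = 259.41
(1−α) = 259.41/436.23 = 0.5947;  α = 0.4053.

0.405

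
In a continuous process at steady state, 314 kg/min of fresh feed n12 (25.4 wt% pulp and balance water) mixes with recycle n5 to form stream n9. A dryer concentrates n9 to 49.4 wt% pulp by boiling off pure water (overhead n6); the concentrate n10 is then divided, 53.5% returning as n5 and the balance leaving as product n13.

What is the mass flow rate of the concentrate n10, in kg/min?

347.2 kg/min

Overall pulp balance (none leaves overhead): pulp in fresh feed = pulp in product, i.e. 314×0.254 = (1−0.535)·n10·0.494.
n10 = 79.756/(0.494×0.465) = 347.2 kg/min.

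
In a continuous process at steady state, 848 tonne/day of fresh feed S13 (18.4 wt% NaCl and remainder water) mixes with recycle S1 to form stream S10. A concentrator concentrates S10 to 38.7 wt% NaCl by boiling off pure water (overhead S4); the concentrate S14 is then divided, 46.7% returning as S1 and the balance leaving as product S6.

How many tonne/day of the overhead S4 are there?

Overall NaCl balance (none leaves overhead): NaCl in fresh feed = NaCl in product, i.e. 848×0.184 = (1−0.467)·S14·0.387.
S14 = 156.03/(0.387×0.533) = 756.44 tonne/day.
Recycle S1 = 0.467×756.44 = 353.26 tonne/day.
Combined feed S10 = 848 + 353.26 = 1201.3 tonne/day.
Overhead S4 = S10 − S14 = 1201.3 − 756.44 = 444.82 tonne/day.

444.8 tonne/day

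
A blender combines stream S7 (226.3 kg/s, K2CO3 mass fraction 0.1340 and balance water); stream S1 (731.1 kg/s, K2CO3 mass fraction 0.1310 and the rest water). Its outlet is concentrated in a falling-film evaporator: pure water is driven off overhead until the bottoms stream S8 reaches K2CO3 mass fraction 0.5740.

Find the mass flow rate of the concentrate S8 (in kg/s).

K2CO3 entering = 226.3×0.134 + 731.1×0.131 = 126.1 kg/s.
All K2CO3 reports to S8, so S8 = 126.1/0.574 = 219.68 kg/s.

219.7 kg/s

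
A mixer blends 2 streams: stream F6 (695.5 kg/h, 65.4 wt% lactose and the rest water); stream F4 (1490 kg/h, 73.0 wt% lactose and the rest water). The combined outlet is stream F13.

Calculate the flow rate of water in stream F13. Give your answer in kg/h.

642.9 kg/h

water out = water in = 695.5×0.346 + 1490×0.270 = 642.94 kg/h.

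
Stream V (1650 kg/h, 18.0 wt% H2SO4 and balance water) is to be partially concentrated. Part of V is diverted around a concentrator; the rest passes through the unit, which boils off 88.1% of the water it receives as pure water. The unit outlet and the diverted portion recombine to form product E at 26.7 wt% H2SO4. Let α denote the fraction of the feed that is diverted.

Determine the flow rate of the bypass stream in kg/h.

All 1650×0.180 = 297 kg/h of H2SO4 reaches E, so E = 297/0.267 = 1112.4 kg/h and vapour = 537.64 kg/h.
The evaporator receives (1−α)·1650 of feed at 0.820 water and removes 0.881 of that water:
0.881×0.820×(1−α)×1650 = 537.64
(1−α) = 537.64/1192 = 0.4510;  α = 0.5490.
Bypass flow = 0.5490×1650 = 905.78 kg/h.

905.8 kg/h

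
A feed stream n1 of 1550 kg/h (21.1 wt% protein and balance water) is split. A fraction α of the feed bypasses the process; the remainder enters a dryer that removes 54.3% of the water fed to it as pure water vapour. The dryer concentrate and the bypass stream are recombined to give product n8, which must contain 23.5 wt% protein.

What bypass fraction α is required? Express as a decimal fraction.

0.762

All 1550×0.211 = 327.05 kg/h of protein reaches n8, so n8 = 327.05/0.235 = 1391.7 kg/h and vapour = 158.3 kg/h.
The evaporator receives (1−α)·1550 of feed at 0.789 water and removes 0.543 of that water:
0.543×0.789×(1−α)×1550 = 158.3
(1−α) = 158.3/664.06 = 0.2384;  α = 0.7616.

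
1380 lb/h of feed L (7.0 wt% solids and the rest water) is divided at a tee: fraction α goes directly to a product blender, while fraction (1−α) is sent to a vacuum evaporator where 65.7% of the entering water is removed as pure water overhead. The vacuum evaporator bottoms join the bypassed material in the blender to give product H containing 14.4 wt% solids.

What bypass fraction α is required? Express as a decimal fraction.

0.159

All 1380×0.070 = 96.6 lb/h of solids reaches H, so H = 96.6/0.144 = 670.83 lb/h and vapour = 709.17 lb/h.
The evaporator receives (1−α)·1380 of feed at 0.930 water and removes 0.657 of that water:
0.657×0.930×(1−α)×1380 = 709.17
(1−α) = 709.17/843.19 = 0.8410;  α = 0.1590.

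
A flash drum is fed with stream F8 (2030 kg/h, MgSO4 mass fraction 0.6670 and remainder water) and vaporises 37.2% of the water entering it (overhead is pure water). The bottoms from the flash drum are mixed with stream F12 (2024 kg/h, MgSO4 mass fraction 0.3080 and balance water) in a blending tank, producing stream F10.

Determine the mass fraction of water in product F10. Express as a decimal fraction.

0.4800

Vapour removed = 0.372×0.333×2030 = 251.47 kg/h; concentrate = 1778.5 kg/h.
water reaching the mixer = 424.52 (from concentrate) + 2024×0.692 = 1825.1 kg/h.
Product flow = 1778.5 + 2024 = 3802.5 kg/h; water fraction = 0.4800.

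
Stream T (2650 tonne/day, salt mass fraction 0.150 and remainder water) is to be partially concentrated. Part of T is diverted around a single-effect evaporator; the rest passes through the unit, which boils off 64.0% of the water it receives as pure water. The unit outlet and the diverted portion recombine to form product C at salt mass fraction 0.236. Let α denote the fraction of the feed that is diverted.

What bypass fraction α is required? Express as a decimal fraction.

0.330

All 2650×0.150 = 397.5 tonne/day of salt reaches C, so C = 397.5/0.236 = 1684.3 tonne/day and vapour = 965.68 tonne/day.
The evaporator receives (1−α)·2650 of feed at 0.850 water and removes 0.640 of that water:
0.640×0.850×(1−α)×2650 = 965.68
(1−α) = 965.68/1441.6 = 0.6699;  α = 0.3301.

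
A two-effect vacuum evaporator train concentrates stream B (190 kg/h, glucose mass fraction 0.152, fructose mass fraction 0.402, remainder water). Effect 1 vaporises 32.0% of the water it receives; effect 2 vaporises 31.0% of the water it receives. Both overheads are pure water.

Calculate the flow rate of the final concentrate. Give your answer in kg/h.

145 kg/h

water in feed = 190×0.446 = 84.74 kg/h.
After stage 1: water left = (1−0.320)×84.74 = 57.623; stream total = 162.88 kg/h.
After stage 2: water left = (1−0.310)×57.623 = 39.76; final concentrate = 145.02 kg/h.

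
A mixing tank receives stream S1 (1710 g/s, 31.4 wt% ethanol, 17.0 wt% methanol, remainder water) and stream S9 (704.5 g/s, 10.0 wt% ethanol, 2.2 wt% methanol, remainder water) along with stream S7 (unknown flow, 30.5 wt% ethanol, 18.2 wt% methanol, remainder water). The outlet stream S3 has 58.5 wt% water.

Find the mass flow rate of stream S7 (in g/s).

Let S7 be the unknown flow. Total out = 2414.5 + S7.
water balance: 1500.9 + 0.513·S7 = 0.585·(2414.5 + S7)
(0.513 − 0.585)·S7 = 0.585×2414.5 − 1500.9 = -88.429
S7 = -88.429 / -0.072 = 1228.2 g/s

1228 g/s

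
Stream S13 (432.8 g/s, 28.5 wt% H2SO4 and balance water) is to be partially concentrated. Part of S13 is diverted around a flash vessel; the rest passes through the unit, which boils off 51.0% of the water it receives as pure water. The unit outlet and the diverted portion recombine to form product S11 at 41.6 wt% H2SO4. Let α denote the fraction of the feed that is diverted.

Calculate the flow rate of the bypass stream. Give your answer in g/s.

All 432.8×0.285 = 123.35 g/s of H2SO4 reaches S11, so S11 = 123.35/0.416 = 296.51 g/s and vapour = 136.29 g/s.
The evaporator receives (1−α)·432.8 of feed at 0.715 water and removes 0.510 of that water:
0.510×0.715×(1−α)×432.8 = 136.29
(1−α) = 136.29/157.82 = 0.8636;  α = 0.1364.
Bypass flow = 0.1364×432.8 = 59.043 g/s.

59.04 g/s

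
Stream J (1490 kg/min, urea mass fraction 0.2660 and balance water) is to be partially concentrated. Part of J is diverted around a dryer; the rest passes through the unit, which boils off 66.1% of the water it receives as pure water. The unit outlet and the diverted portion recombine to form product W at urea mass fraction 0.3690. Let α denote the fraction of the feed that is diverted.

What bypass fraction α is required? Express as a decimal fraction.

0.425

All 1490×0.266 = 396.34 kg/min of urea reaches W, so W = 396.34/0.369 = 1074.1 kg/min and vapour = 415.91 kg/min.
The evaporator receives (1−α)·1490 of feed at 0.734 water and removes 0.661 of that water:
0.661×0.734×(1−α)×1490 = 415.91
(1−α) = 415.91/722.91 = 0.5753;  α = 0.4247.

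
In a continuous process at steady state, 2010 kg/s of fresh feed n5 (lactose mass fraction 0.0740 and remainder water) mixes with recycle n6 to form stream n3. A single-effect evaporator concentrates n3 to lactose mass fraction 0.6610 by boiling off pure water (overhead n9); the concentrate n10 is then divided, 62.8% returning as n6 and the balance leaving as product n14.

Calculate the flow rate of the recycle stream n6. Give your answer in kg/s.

Overall lactose balance (none leaves overhead): lactose in fresh feed = lactose in product, i.e. 2010×0.074 = (1−0.628)·n10·0.661.
n10 = 148.74/(0.661×0.372) = 604.9 kg/s.
Recycle n6 = 0.628×604.9 = 379.88 kg/s.

379.9 kg/s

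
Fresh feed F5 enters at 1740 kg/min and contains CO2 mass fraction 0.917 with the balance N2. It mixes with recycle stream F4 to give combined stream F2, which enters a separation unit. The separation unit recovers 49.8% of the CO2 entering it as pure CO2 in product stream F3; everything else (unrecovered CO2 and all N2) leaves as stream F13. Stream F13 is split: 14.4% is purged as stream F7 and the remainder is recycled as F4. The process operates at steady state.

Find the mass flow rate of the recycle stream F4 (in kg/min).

2061 kg/min

N2 enters only via F5 and leaves only via the purge: 1740×0.083 = 0.144×(N2 in F13), and the separation unit passes all N2, so N2 in F2 = N2 in F13 = 1002.9 kg/min.
CO2 in F2: m_A = 1740×0.917 + (1−0.144)·(1−0.498)·m_A, so m_A = 1595.6/0.5703 = 2797.8 kg/min.
F13 = (1−0.498)×2797.8 + 1002.9 = 2407.4 kg/min.
Recycle F4 = (1−0.144)×2407.4 = 2060.8 kg/min.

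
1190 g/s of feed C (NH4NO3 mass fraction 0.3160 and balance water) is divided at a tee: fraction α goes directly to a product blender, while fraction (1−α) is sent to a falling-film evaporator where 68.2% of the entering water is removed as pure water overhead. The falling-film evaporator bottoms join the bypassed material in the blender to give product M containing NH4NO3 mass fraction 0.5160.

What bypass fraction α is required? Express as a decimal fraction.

0.169

All 1190×0.316 = 376.04 g/s of NH4NO3 reaches M, so M = 376.04/0.516 = 728.76 g/s and vapour = 461.24 g/s.
The evaporator receives (1−α)·1190 of feed at 0.684 water and removes 0.682 of that water:
0.682×0.684×(1−α)×1190 = 461.24
(1−α) = 461.24/555.12 = 0.8309;  α = 0.1691.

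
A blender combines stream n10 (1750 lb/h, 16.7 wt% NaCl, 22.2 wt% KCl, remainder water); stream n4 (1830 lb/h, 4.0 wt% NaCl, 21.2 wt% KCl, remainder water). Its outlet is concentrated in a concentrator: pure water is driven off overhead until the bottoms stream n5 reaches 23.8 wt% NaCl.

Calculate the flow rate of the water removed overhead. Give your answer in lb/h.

NaCl entering = 1750×0.167 + 1830×0.040 = 365.45 lb/h.
All NaCl reports to n5, so n5 = 365.45/0.238 = 1535.5 lb/h.
Total feed = 3580 lb/h; overhead = 3580 − 1535.5 = 2044.5 lb/h.

2044 lb/h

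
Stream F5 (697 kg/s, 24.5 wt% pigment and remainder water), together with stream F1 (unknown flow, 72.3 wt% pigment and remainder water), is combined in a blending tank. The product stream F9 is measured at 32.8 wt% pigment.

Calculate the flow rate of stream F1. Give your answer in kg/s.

Let F1 be the unknown flow. Total out = 697 + F1.
pigment balance: 170.76 + 0.723·F1 = 0.328·(697 + F1)
(0.723 − 0.328)·F1 = 0.328×697 − 170.76 = 57.851
F1 = 57.851 / 0.395 = 146.46 kg/s

146.5 kg/s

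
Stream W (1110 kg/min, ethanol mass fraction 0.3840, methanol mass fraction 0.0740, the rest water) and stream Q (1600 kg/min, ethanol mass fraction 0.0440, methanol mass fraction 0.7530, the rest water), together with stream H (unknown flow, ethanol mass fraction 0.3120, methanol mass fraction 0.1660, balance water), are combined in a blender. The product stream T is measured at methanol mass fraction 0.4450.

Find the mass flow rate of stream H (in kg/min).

Let H be the unknown flow. Total out = 2710 + H.
methanol balance: 1286.9 + 0.166·H = 0.445·(2710 + H)
(0.166 − 0.445)·H = 0.445×2710 − 1286.9 = -80.99
H = -80.99 / -0.279 = 290.29 kg/min

290.3 kg/min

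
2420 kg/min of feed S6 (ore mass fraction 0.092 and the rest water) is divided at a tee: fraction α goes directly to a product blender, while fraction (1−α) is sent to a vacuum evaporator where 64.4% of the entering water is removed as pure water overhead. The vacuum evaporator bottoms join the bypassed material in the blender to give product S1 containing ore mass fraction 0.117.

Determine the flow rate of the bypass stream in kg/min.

1536 kg/min

All 2420×0.092 = 222.64 kg/min of ore reaches S1, so S1 = 222.64/0.117 = 1902.9 kg/min and vapour = 517.09 kg/min.
The evaporator receives (1−α)·2420 of feed at 0.908 water and removes 0.644 of that water:
0.644×0.908×(1−α)×2420 = 517.09
(1−α) = 517.09/1415.1 = 0.3654;  α = 0.6346.
Bypass flow = 0.6346×2420 = 1535.7 kg/min.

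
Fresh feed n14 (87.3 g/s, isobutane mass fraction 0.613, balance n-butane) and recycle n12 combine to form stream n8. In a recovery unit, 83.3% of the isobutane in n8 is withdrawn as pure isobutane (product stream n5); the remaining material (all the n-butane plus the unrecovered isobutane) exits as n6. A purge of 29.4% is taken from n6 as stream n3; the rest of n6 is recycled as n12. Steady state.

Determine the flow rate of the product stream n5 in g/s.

50.54 g/s

isobutane in n8: m_A = 87.3×0.613 + (1−0.294)·(1−0.833)·m_A, so m_A = 53.515/0.8821 = 60.668 g/s.
Product n5 = 0.833×60.668 = 50.536 g/s.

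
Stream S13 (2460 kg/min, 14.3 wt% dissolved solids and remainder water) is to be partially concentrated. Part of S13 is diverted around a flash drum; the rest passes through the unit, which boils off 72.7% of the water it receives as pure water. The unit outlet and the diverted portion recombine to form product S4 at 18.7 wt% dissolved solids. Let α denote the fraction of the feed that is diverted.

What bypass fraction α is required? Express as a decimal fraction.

0.622

All 2460×0.143 = 351.78 kg/min of dissolved solids reaches S4, so S4 = 351.78/0.187 = 1881.2 kg/min and vapour = 578.82 kg/min.
The evaporator receives (1−α)·2460 of feed at 0.857 water and removes 0.727 of that water:
0.727×0.857×(1−α)×2460 = 578.82
(1−α) = 578.82/1532.7 = 0.3777;  α = 0.6223.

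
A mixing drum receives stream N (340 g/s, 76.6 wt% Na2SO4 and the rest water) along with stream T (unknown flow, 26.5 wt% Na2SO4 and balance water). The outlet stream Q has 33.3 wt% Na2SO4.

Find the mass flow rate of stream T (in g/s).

Let T be the unknown flow. Total out = 340 + T.
Na2SO4 balance: 260.44 + 0.265·T = 0.333·(340 + T)
(0.265 − 0.333)·T = 0.333×340 − 260.44 = -147.22
T = -147.22 / -0.068 = 2165 g/s

2165 g/s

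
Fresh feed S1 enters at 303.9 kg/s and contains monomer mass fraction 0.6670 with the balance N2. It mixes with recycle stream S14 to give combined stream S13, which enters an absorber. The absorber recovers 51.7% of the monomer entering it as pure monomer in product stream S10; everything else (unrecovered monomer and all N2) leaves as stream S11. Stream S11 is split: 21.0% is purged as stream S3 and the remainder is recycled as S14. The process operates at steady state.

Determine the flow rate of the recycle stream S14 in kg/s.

505.8 kg/s

N2 enters only via S1 and leaves only via the purge: 303.9×0.333 = 0.210×(N2 in S11), and the absorber passes all N2, so N2 in S13 = N2 in S11 = 481.9 kg/s.
monomer in S13: m_A = 303.9×0.667 + (1−0.210)·(1−0.517)·m_A, so m_A = 202.7/0.6184 = 327.77 kg/s.
S11 = (1−0.517)×327.77 + 481.9 = 640.21 kg/s.
Recycle S14 = (1−0.210)×640.21 = 505.77 kg/s.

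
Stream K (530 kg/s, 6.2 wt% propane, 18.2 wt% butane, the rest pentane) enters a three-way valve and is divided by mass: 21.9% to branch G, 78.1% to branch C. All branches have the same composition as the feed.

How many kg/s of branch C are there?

413.9 kg/s

Branch C flow = 0.781×530 = 413.93 kg/s.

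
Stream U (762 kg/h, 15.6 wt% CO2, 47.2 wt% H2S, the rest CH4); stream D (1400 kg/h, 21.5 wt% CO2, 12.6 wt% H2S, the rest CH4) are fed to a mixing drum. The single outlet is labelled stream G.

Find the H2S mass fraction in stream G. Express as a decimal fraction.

0.2479

Total flow out = 762 + 1400 = 2162 kg/h.
H2S in = 762×0.472 + 1400×0.126 = 536.06 kg/h.
H2S mass fraction in G = 536.06/2162 = 0.2479.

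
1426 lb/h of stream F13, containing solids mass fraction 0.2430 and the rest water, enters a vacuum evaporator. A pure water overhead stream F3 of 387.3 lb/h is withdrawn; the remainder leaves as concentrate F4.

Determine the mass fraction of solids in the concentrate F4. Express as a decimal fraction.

solids is not removed: 1426×0.243 = 346.52 lb/h of solids enters F4.
Concentrate = 1426 − 387.3 = 1038.7 lb/h.
Mass fraction = 346.52/1038.7 = 0.3336.

0.3336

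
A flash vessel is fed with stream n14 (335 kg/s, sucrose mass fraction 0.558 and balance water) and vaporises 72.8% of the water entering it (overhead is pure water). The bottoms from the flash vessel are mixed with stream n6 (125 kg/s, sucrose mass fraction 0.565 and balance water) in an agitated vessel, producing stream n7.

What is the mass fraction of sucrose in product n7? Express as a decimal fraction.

Vapour removed = 0.728×0.442×335 = 107.79 kg/s; concentrate = 227.21 kg/s.
sucrose reaching the mixer = 186.93 (from concentrate) + 125×0.565 = 257.56 kg/s.
Product flow = 227.21 + 125 = 352.21 kg/s; sucrose fraction = 0.731.

0.731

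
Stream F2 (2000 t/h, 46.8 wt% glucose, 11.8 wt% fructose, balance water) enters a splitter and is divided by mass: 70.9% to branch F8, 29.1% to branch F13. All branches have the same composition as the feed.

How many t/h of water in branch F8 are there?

Branch F8 total = 0.709×2000 = 1418 t/h.
water in F8 = 0.414×1418 = 587.05 t/h.

587.1 t/h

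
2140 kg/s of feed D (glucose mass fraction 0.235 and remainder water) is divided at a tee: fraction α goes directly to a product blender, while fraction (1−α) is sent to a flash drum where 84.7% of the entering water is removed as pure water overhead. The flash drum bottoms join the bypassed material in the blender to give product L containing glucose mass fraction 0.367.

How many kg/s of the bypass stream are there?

952.1 kg/s

All 2140×0.235 = 502.9 kg/s of glucose reaches L, so L = 502.9/0.367 = 1370.3 kg/s and vapour = 769.7 kg/s.
The evaporator receives (1−α)·2140 of feed at 0.765 water and removes 0.847 of that water:
0.847×0.765×(1−α)×2140 = 769.7
(1−α) = 769.7/1386.6 = 0.5551;  α = 0.4449.
Bypass flow = 0.4449×2140 = 952.11 kg/s.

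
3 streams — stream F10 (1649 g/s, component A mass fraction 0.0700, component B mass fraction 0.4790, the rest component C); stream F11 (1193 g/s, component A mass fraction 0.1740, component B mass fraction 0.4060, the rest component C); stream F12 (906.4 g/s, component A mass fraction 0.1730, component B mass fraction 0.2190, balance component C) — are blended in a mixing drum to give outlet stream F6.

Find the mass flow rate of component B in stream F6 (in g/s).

1473 g/s

component B out = component B in = 1649×0.479 + 1193×0.406 + 906.4×0.219 = 1472.7 g/s.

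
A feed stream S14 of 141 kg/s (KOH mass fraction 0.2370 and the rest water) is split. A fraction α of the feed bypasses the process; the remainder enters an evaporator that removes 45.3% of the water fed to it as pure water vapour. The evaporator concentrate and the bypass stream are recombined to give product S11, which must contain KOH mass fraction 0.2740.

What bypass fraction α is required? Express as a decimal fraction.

0.609

All 141×0.237 = 33.417 kg/s of KOH reaches S11, so S11 = 33.417/0.274 = 121.96 kg/s and vapour = 19.04 kg/s.
The evaporator receives (1−α)·141 of feed at 0.763 water and removes 0.453 of that water:
0.453×0.763×(1−α)×141 = 19.04
(1−α) = 19.04/48.735 = 0.3907;  α = 0.6093.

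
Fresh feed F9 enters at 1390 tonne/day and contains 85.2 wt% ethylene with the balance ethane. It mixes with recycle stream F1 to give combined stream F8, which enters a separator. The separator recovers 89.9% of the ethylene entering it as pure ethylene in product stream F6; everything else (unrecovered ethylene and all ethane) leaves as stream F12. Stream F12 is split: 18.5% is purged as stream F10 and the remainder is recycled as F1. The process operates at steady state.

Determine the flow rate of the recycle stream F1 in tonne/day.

1013 tonne/day

ethane enters only via F9 and leaves only via the purge: 1390×0.148 = 0.185×(ethane in F12), and the separator passes all ethane, so ethane in F8 = ethane in F12 = 1112 tonne/day.
ethylene in F8: m_A = 1390×0.852 + (1−0.185)·(1−0.899)·m_A, so m_A = 1184.3/0.9177 = 1290.5 tonne/day.
F12 = (1−0.899)×1290.5 + 1112 = 1242.3 tonne/day.
Recycle F1 = (1−0.185)×1242.3 = 1012.5 tonne/day.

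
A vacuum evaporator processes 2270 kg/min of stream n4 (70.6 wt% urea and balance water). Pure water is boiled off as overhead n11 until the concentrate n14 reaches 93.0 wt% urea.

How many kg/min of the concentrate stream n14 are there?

1723 kg/min

urea is conserved: 2270×0.706 = 1602.6 kg/min all reports to the concentrate.
Concentrate = 1602.6/(target fraction) = 1723.2 kg/min.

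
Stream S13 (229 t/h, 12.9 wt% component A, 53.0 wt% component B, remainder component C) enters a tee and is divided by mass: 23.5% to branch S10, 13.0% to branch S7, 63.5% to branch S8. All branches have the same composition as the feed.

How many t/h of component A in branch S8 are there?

Branch S8 total = 0.635×229 = 145.41 t/h.
component A in S8 = 0.129×145.41 = 18.759 t/h.

18.76 t/h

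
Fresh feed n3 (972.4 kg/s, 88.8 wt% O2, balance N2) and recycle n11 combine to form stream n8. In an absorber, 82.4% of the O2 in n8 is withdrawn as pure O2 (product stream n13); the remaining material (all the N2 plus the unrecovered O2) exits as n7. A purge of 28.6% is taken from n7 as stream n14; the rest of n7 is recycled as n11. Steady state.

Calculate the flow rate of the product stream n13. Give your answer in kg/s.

813.8 kg/s

O2 in n8: m_A = 972.4×0.888 + (1−0.286)·(1−0.824)·m_A, so m_A = 863.49/0.8743 = 987.6 kg/s.
Product n13 = 0.824×987.6 = 813.78 kg/s.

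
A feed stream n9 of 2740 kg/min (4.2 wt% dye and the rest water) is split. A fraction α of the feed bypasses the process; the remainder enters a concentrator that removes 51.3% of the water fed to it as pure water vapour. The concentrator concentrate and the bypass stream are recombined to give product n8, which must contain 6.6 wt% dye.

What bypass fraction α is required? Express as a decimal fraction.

All 2740×0.042 = 115.08 kg/min of dye reaches n8, so n8 = 115.08/0.066 = 1743.6 kg/min and vapour = 996.36 kg/min.
The evaporator receives (1−α)·2740 of feed at 0.958 water and removes 0.513 of that water:
0.513×0.958×(1−α)×2740 = 996.36
(1−α) = 996.36/1346.6 = 0.7399;  α = 0.2601.

0.260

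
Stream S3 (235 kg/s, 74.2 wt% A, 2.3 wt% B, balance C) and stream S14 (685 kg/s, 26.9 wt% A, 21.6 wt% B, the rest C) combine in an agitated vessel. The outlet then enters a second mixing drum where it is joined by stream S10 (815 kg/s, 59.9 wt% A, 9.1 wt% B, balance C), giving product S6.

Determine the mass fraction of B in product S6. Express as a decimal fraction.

Overall, product flow = 1735 kg/s.
B in = 235×0.023 + 685×0.216 + 815×0.091 = 227.53 kg/s.
B fraction in S6 = 0.131.

0.131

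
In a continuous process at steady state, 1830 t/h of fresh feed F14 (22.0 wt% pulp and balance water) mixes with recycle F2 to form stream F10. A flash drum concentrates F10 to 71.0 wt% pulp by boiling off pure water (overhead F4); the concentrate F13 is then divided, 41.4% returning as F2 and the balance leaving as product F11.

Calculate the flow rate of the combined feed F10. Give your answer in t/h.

2231 t/h

Overall pulp balance (none leaves overhead): pulp in fresh feed = pulp in product, i.e. 1830×0.220 = (1−0.414)·F13·0.710.
F13 = 402.6/(0.710×0.586) = 967.65 t/h.
Recycle F2 = 0.414×967.65 = 400.61 t/h.
Combined feed F10 = 1830 + 400.61 = 2230.6 t/h.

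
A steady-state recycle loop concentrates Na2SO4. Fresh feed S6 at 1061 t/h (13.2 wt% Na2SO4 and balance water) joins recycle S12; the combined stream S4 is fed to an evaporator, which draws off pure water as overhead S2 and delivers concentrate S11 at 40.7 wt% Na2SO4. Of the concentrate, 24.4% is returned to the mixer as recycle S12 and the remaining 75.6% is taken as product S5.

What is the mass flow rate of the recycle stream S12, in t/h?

111.1 t/h

Overall Na2SO4 balance (none leaves overhead): Na2SO4 in fresh feed = Na2SO4 in product, i.e. 1061×0.132 = (1−0.244)·S11·0.407.
S11 = 140.05/(0.407×0.756) = 455.17 t/h.
Recycle S12 = 0.244×455.17 = 111.06 t/h.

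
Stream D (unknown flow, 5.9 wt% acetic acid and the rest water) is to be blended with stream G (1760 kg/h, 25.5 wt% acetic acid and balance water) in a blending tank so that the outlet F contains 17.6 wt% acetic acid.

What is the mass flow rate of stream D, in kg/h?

1188 kg/h

Let D be the unknown flow. Total out = 1760 + D.
acetic acid balance: 448.8 + 0.059·D = 0.176·(1760 + D)
(0.059 − 0.176)·D = 0.176×1760 − 448.8 = -139.04
D = -139.04 / -0.117 = 1188.4 kg/h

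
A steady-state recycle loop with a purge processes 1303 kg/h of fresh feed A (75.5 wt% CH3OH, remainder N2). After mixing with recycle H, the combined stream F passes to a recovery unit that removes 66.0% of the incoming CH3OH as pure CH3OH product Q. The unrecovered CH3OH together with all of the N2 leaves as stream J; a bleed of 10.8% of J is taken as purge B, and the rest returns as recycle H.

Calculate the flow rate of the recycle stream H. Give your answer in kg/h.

N2 enters only via A and leaves only via the purge: 1303×0.245 = 0.108×(N2 in J), and the recovery unit passes all N2, so N2 in F = N2 in J = 2955.9 kg/h.
CH3OH in F: m_A = 1303×0.755 + (1−0.108)·(1−0.660)·m_A, so m_A = 983.76/0.6967 = 1412 kg/h.
J = (1−0.660)×1412 + 2955.9 = 3436 kg/h.
Recycle H = (1−0.108)×3436 = 3064.9 kg/h.

3065 kg/h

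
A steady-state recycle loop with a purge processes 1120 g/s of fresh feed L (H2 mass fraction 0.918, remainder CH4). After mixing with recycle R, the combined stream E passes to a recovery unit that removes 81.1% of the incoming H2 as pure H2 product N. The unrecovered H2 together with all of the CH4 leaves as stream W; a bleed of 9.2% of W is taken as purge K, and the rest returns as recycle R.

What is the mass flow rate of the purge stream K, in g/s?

113.4 g/s

CH4 enters only via L and leaves only via the purge: 1120×0.082 = 0.092×(CH4 in W), and the recovery unit passes all CH4, so CH4 in E = CH4 in W = 998.26 g/s.
H2 in E: m_A = 1120×0.918 + (1−0.092)·(1−0.811)·m_A, so m_A = 1028.2/0.8284 = 1241.2 g/s.
W = (1−0.811)×1241.2 + 998.26 = 1232.8 g/s.
Purge K = 0.092×1232.8 = 113.42 g/s.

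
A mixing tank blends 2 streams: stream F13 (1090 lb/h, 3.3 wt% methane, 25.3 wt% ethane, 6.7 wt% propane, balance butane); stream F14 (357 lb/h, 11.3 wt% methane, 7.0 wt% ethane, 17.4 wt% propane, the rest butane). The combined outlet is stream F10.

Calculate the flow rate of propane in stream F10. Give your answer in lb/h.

135.1 lb/h

propane out = propane in = 1090×0.067 + 357×0.174 = 135.15 lb/h.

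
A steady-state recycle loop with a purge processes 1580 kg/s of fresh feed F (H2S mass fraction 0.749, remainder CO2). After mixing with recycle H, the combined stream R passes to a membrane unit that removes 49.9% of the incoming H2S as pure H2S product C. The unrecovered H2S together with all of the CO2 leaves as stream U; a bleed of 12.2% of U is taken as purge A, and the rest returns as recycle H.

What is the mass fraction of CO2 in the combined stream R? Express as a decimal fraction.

CO2 enters only via F and leaves only via the purge: 1580×0.251 = 0.122×(CO2 in U), and the membrane unit passes all CO2, so CO2 in R = CO2 in U = 3250.7 kg/s.
H2S in R: m_A = 1580×0.749 + (1−0.122)·(1−0.499)·m_A, so m_A = 1183.4/0.5601 = 2112.8 kg/s.
R = 2112.8 + 3250.7 = 5363.4 kg/s.
CO2 fraction in R = 3250.7/5363.4 = 0.606.

0.606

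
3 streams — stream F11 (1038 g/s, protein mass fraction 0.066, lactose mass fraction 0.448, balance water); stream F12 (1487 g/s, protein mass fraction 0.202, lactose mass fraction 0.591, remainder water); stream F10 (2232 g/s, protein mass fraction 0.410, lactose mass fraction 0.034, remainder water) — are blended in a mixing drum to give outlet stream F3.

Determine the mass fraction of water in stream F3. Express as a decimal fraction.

0.432

Total flow out = 1038 + 1487 + 2232 = 4757 g/s.
water in = 1038×0.486 + 1487×0.207 + 2232×0.556 = 2053.3 g/s.
water mass fraction in F3 = 2053.3/4757 = 0.432.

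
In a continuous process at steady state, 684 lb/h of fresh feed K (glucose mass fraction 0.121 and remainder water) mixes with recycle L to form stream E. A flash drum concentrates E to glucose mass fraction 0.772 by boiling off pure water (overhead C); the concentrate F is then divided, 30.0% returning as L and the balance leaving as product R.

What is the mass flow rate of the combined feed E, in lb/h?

729.9 lb/h

Overall glucose balance (none leaves overhead): glucose in fresh feed = glucose in product, i.e. 684×0.121 = (1−0.300)·F·0.772.
F = 82.764/(0.772×0.700) = 153.15 lb/h.
Recycle L = 0.300×153.15 = 45.946 lb/h.
Combined feed E = 684 + 45.946 = 729.95 lb/h.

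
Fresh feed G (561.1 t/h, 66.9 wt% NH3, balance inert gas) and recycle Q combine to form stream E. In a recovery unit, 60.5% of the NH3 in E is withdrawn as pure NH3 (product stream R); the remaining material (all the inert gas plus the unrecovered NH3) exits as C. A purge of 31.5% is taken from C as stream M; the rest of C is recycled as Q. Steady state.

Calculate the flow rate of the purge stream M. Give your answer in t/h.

249.8 t/h

inert gas enters only via G and leaves only via the purge: 561.1×0.331 = 0.315×(inert gas in C), and the recovery unit passes all inert gas, so inert gas in E = inert gas in C = 589.6 t/h.
NH3 in E: m_A = 561.1×0.669 + (1−0.315)·(1−0.605)·m_A, so m_A = 375.38/0.7294 = 514.62 t/h.
C = (1−0.605)×514.62 + 589.6 = 792.87 t/h.
Purge M = 0.315×792.87 = 249.76 t/h.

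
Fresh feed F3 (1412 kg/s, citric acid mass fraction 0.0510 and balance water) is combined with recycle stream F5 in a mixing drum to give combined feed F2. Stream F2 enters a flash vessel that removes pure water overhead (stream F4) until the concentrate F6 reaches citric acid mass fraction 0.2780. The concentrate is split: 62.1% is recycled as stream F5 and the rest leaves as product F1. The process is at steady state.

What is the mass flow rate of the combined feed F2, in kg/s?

Overall citric acid balance (none leaves overhead): citric acid in fresh feed = citric acid in product, i.e. 1412×0.051 = (1−0.621)·F6·0.278.
F6 = 72.012/(0.278×0.379) = 683.47 kg/s.
Recycle F5 = 0.621×683.47 = 424.44 kg/s.
Combined feed F2 = 1412 + 424.44 = 1836.4 kg/s.

1836 kg/s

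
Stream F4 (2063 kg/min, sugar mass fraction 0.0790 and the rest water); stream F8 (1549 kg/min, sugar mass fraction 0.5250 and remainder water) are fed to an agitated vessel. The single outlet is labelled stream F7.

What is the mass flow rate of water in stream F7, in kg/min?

2636 kg/min

water out = water in = 2063×0.921 + 1549×0.475 = 2635.8 kg/min.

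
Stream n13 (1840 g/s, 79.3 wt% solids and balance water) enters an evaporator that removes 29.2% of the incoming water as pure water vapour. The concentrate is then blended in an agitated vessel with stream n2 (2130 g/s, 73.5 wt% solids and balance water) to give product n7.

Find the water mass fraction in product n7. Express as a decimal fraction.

0.216

Vapour removed = 0.292×0.207×1840 = 111.22 g/s; concentrate = 1728.8 g/s.
water reaching the mixer = 269.66 (from concentrate) + 2130×0.265 = 834.11 g/s.
Product flow = 1728.8 + 2130 = 3858.8 g/s; water fraction = 0.216.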